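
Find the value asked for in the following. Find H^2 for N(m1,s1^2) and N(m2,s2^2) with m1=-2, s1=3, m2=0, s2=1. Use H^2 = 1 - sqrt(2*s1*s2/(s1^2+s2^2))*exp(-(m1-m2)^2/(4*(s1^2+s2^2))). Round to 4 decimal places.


Squared Hellinger distance for Gaussians:
H^2 = 1 - sqrt(2*s1*s2/(s1^2+s2^2)) * exp(-(m1-m2)^2/(4*(s1^2+s2^2))).
s1^2 = 9, s2^2 = 1, s1^2+s2^2 = 10.
sqrt(2*3*1/(10)) = 0.774597.
(m1-m2)^2 = (-2)^2 = 4.
exp(-4/(4*10)) = exp(-0.1) = 0.904837.
H^2 = 1 - 0.774597*0.904837 = 0.2991

0.2991


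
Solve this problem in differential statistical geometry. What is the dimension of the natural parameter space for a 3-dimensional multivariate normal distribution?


Exponential family dimension calculation:
For 3-dim MVN: mean has 3 params, covariance has 3*4/2 = 6 unique entries.
Total dim = 3 + 6 = 9.

9


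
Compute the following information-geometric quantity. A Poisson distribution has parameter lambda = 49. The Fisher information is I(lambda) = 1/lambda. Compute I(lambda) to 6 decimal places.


Fisher information for Poisson: I(lambda) = 1/lambda.
lambda = 49.
I(lambda) = 1/49 = 0.020408

0.020408


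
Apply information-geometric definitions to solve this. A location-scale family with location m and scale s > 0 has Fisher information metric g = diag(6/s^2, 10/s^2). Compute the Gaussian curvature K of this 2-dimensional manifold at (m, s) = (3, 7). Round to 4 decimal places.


The metric has the form g = (A dm^2 + B ds^2)/s^2 with A = 6, B = 10.
Substitute u = sqrt(A/B)*m: g = B*(du^2 + ds^2)/s^2, i.e. B times the
Poincare upper half-plane metric, which has constant Gaussian curvature -1.
Scaling a 2D metric by a constant c divides the Gaussian curvature by c,
so K = -1/B = -1/(10) = -0.1000 everywhere (the point (m, s) = (3, 7) is irrelevant:
the curvature is constant).
The requested Gaussian curvature is K = -0.1000.

-0.1000


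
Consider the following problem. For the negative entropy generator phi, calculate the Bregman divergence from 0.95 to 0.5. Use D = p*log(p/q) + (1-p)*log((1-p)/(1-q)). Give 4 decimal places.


Bregman divergence with negative entropy generator:
D = p*log(p/q) + (1-p)*log((1-p)/(1-q)).
p = 0.95, q = 0.5.
p*log(p/q) = 0.95*log(0.95/0.5) = 0.609761.
(1-p)*log((1-p)/(1-q)) = 0.05*log(0.05/0.5) = -0.115129.
D = 0.609761 + -0.115129 = 0.4946

0.4946


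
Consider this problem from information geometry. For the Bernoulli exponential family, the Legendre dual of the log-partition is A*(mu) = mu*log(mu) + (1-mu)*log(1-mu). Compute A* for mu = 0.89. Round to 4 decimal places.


Legendre transform for Bernoulli:
A*(mu) = mu*log(mu) + (1-mu)*log(1-mu).
mu = 0.89, 1-mu = 0.11.
mu*log(mu) = 0.89*log(0.89) = -0.103715.
(1-mu)*log(1-mu) = 0.11*log(0.11) = -0.2428.
A* = -0.103715 + -0.2428 = -0.3465

-0.3465


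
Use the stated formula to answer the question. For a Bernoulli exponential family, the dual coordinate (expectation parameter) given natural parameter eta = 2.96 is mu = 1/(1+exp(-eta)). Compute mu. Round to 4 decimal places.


Dual coordinate (expectation parameter) for Bernoulli:
mu = 1/(1+exp(-eta)).
eta = 2.96.
exp(-eta) = exp(-2.96) = 0.051819.
mu = 1/(1+0.051819) = 0.9507

0.9507


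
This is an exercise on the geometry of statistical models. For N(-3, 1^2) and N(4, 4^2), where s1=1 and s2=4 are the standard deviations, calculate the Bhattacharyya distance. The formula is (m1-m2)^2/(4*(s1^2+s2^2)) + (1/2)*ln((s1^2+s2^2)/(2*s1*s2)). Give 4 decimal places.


Bhattacharyya distance between two Gaussians:
DB = (m1-m2)^2/(4*(s1^2+s2^2)) + (1/2)*ln((s1^2+s2^2)/(2*s1*s2)).
(m1-m2)^2 = (-7)^2 = 49.
s1^2+s2^2 = 1 + 16 = 17.
term1 = 49/68 = 0.720588.
term2 = 0.5*ln(17/8.0) = 0.376886.
DB = 0.720588 + 0.376886 = 1.0975

1.0975


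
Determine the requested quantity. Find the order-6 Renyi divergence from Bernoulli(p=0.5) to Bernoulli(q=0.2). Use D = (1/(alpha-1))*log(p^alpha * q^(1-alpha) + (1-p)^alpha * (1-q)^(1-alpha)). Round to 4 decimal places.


Renyi divergence of order alpha between Bernoulli distributions:
D = (1/(alpha-1))*log(p^alpha * q^(1-alpha) + (1-p)^alpha * (1-q)^(1-alpha)).
alpha = 6, p = 0.5, q = 0.2.
p^alpha * q^(1-alpha) = 0.5^6 * 0.2^-5 = 48.828125.
(1-p)^alpha * (1-q)^(1-alpha) = 0.5^6 * 0.8^-5 = 0.047684.
sum = 48.828125 + 0.047684 = 48.875809.
D = (1/5)*log(48.875809) = 0.7779

0.7779


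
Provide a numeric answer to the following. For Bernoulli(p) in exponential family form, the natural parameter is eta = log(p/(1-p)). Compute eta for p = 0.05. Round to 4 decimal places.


Natural parameter for Bernoulli: eta = log(p/(1-p)).
p = 0.05, 1-p = 0.95.
p/(1-p) = 0.052632.
eta = log(0.052632) = -2.9444

-2.9444


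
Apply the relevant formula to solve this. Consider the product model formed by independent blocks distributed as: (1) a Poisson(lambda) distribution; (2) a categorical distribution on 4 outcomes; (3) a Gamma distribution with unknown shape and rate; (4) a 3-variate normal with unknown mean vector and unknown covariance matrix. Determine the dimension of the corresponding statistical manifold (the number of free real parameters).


The dimension of a statistical manifold equals the number of free
(independent) real parameters of the model. For a product of independent
blocks the parameter counts add.
- Poisson (lambda): 1.
- categorical on 4 outcomes (probabilities sum to 1): 4-1 = 3.
- Gamma (shape, rate): 2.
- 3-variate normal: 3 (mean) + 3*4/2 = 6 (symmetric covariance) = 9.
Total = 1 + 3 + 2 + 9 = 15.
Dimension = 15

15


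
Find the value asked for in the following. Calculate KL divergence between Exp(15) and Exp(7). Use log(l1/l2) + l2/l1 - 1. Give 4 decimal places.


KL divergence for exponential family:
KL = log(l1/l2) + l2/l1 - 1.
log(15/7) = 0.76214.
7/15 = 0.466667.
KL = 0.76214 + 0.466667 - 1 = 0.2288

0.2288


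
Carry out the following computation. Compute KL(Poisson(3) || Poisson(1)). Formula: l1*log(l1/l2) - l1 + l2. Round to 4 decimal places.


KL divergence for Poisson:
KL = l1*log(l1/l2) - l1 + l2.
l1 = 3, l2 = 1.
log(3/1) = 1.098612.
l1*log(l1/l2) = 3 * 1.098612 = 3.295837.
KL = 3.295837 - 3 + 1 = 1.2958

1.2958


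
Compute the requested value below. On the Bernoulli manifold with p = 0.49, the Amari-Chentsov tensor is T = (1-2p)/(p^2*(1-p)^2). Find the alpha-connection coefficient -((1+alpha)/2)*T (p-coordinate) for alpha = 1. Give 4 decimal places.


Skewness (Amari-Chentsov) tensor: T = (1-2p)/(p^2*(1-p)^2).
p = 0.49, 1-2p = 0.02, p^2 = 0.2401, (1-p)^2 = 0.2601.
T = 0.02/(0.2401 * 0.2601) = 0.320256.
In the p-coordinate, Gamma^(alpha) = Gamma^(0) - (alpha/2)*T with Gamma^(0) = (1/2)*g'(p) = -T/2,
so Gamma^(alpha) = -((1+alpha)/2)*T.
alpha = 1, -(1+alpha)/2 = -1.0.
Gamma = -1.0 * 0.320256 = -0.3203

-0.3203


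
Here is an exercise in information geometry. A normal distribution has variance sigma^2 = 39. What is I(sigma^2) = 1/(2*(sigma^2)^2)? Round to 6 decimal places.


Fisher information for variance: I(sigma^2) = 1/(2*sigma^4).
sigma^2 = 39, so sigma^4 = 1521.
I = 1/(2*1521) = 1/3042 = 0.000329

0.000329


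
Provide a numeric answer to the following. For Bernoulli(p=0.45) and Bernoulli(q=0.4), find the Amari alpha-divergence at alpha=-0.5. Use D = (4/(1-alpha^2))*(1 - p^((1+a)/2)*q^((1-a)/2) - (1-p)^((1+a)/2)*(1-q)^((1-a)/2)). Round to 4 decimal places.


Amari alpha-divergence:
D = (4/(1-alpha^2))*(1 - p^((1+a)/2)*q^((1-a)/2) - (1-p)^((1+a)/2)*(1-q)^((1-a)/2)).
alpha = -0.5, p = 0.45, q = 0.4.
e1 = (1+alpha)/2 = 0.25, e2 = (1-alpha)/2 = 0.75.
t1 = p^e1 * q^e2 = 0.45^0.25 * 0.4^0.75 = 0.411953.
t2 = (1-p)^e1 * (1-q)^e2 = 0.55^0.25 * 0.6^0.75 = 0.587089.
4/(1-alpha^2) = 5.333333.
D = 5.333333*(1 - 0.411953 - 0.587089) = 0.0051

0.0051


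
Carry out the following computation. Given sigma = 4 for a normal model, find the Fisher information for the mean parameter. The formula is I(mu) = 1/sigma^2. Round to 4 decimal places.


The Fisher information for the mean of a normal distribution is I(mu) = 1/sigma^2.
sigma = 4, so sigma^2 = 16.
I(mu) = 1/16 = 0.0625

0.0625


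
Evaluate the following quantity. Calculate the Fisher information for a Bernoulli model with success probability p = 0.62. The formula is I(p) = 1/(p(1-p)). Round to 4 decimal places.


For Bernoulli(p), Fisher information is I(p) = 1/(p*(1-p)).
p = 0.62, 1-p = 0.38.
p*(1-p) = 0.2356.
I(p) = 1/0.2356 = 4.2445

4.2445


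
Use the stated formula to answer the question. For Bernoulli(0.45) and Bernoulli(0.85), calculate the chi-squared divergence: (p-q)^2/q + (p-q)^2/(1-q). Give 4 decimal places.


Chi-squared divergence between Bernoulli distributions:
chi^2 = (p-q)^2/q + (p-q)^2/(1-q).
p = 0.45, q = 0.85, p-q = -0.4.
(p-q)^2 = 0.16.
term1 = 0.16/0.85 = 0.188235.
term2 = 0.16/0.15 = 1.066667.
chi^2 = 0.188235 + 1.066667 = 1.2549

1.2549


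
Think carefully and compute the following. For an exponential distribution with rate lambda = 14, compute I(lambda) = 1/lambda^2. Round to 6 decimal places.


Fisher information for exponential: I(lambda) = 1/lambda^2.
lambda = 14, lambda^2 = 196.
I = 1/196 = 0.005102

0.005102


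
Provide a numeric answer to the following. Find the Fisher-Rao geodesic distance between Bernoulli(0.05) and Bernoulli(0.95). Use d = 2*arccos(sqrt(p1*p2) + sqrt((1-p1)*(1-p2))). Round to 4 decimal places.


Geodesic distance on Bernoulli manifold:
d(p1,p2) = 2*arccos(sqrt(p1*p2) + sqrt((1-p1)*(1-p2))).
sqrt(p1*p2) = sqrt(0.05*0.95) = 0.217945.
sqrt((1-p1)*(1-p2)) = sqrt(0.95*0.05) = 0.217945.
arg = 0.217945 + 0.217945 = 0.43589.
d = 2*arccos(0.43589) = 2.2395

2.2395


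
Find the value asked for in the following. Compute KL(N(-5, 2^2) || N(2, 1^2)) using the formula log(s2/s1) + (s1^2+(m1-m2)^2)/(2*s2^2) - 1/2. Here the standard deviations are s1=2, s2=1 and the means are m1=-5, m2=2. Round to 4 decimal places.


KL divergence between normal distributions:
KL = log(s2/s1) + (s1^2 + (m1-m2)^2)/(2*s2^2) - 1/2.
log(1/2) = -0.693147.
(2^2 + (-5-2)^2)/(2*1^2) = (4 + 49)/2 = 26.5.
KL = -0.693147 + 26.5 - 0.5 = 25.3069

25.3069


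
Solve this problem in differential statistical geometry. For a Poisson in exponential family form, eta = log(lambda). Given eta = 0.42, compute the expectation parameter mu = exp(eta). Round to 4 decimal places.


Expectation parameter for Poisson exponential family:
mu = exp(eta).
eta = 0.42.
mu = exp(0.42) = 1.5220

1.5220


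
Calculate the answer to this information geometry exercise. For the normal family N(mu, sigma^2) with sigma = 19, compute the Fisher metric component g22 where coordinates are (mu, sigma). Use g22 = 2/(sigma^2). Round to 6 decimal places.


For the 2-parameter normal family, the Fisher metric has:
  g11 = 1/sigma^2, g22 = 2/sigma^2.
sigma = 19, sigma^2 = 361.
g22 = 0.005540

0.005540


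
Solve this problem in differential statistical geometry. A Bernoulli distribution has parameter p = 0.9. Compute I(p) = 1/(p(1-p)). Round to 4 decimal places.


For Bernoulli(p), Fisher information is I(p) = 1/(p*(1-p)).
p = 0.9, 1-p = 0.1.
p*(1-p) = 0.09.
I(p) = 1/0.09 = 11.1111

11.1111


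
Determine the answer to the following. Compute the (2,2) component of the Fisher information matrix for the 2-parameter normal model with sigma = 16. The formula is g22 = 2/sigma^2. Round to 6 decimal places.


For the 2-parameter normal family, the Fisher metric has:
  g11 = 1/sigma^2, g22 = 2/sigma^2.
sigma = 16, sigma^2 = 256.
g22 = 0.007813

0.007813


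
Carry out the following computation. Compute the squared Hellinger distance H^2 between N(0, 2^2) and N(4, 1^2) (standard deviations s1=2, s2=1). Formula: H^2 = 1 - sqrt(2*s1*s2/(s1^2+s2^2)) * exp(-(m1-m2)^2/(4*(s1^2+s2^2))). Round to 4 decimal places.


Squared Hellinger distance for Gaussians:
H^2 = 1 - sqrt(2*s1*s2/(s1^2+s2^2)) * exp(-(m1-m2)^2/(4*(s1^2+s2^2))).
s1^2 = 4, s2^2 = 1, s1^2+s2^2 = 5.
sqrt(2*2*1/(5)) = 0.894427.
(m1-m2)^2 = (-4)^2 = 16.
exp(-16/(4*5)) = exp(-0.8) = 0.449329.
H^2 = 1 - 0.894427*0.449329 = 0.5981

0.5981


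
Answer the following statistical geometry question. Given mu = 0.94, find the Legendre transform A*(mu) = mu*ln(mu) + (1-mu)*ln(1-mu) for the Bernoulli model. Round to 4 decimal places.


Legendre transform for Bernoulli:
A*(mu) = mu*log(mu) + (1-mu)*log(1-mu).
mu = 0.94, 1-mu = 0.06.
mu*log(mu) = 0.94*log(0.94) = -0.058163.
(1-mu)*log(1-mu) = 0.06*log(0.06) = -0.168805.
A* = -0.058163 + -0.168805 = -0.2270

-0.2270


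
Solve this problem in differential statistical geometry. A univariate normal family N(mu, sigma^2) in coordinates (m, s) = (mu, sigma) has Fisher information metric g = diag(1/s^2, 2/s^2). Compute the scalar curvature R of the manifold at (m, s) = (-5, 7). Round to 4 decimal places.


The metric has the form g = (A dm^2 + B ds^2)/s^2 with A = 1, B = 2.
Substitute u = sqrt(A/B)*m: g = B*(du^2 + ds^2)/s^2, i.e. B times the
Poincare upper half-plane metric, which has constant Gaussian curvature -1.
Scaling a 2D metric by a constant c divides the Gaussian curvature by c,
so K = -1/B = -1/(2) = -0.5000 everywhere (the point (m, s) = (-5, 7) is irrelevant:
the curvature is constant).
Scalar curvature in dimension 2: R = 2K = -2/(2) = -1.0000.

-1.0000


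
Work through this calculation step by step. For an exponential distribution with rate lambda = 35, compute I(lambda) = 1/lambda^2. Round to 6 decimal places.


Fisher information for exponential: I(lambda) = 1/lambda^2.
lambda = 35, lambda^2 = 1225.
I = 1/1225 = 0.000816

0.000816


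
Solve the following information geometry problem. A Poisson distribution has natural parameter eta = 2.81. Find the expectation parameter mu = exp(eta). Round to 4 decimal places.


Expectation parameter for Poisson exponential family:
mu = exp(eta).
eta = 2.81.
mu = exp(2.81) = 16.6099

16.6099


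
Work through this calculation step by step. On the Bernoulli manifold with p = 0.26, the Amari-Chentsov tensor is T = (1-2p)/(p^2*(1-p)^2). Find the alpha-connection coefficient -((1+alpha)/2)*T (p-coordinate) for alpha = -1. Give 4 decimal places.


Skewness (Amari-Chentsov) tensor: T = (1-2p)/(p^2*(1-p)^2).
p = 0.26, 1-2p = 0.48, p^2 = 0.0676, (1-p)^2 = 0.5476.
T = 0.48/(0.0676 * 0.5476) = 12.966749.
In the p-coordinate, Gamma^(alpha) = Gamma^(0) - (alpha/2)*T with Gamma^(0) = (1/2)*g'(p) = -T/2,
so Gamma^(alpha) = -((1+alpha)/2)*T.
alpha = -1, -(1+alpha)/2 = 0.0.
Gamma = 0.0 * 12.966749 = 0.0000

0.0000


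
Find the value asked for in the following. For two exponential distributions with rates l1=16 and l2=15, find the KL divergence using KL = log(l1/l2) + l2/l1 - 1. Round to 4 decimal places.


KL divergence for exponential family:
KL = log(l1/l2) + l2/l1 - 1.
log(16/15) = 0.064539.
15/16 = 0.9375.
KL = 0.064539 + 0.9375 - 1 = 0.0020

0.0020


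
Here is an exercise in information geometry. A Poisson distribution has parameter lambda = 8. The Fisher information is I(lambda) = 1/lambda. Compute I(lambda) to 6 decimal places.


Fisher information for Poisson: I(lambda) = 1/lambda.
lambda = 8.
I(lambda) = 1/8 = 0.125000

0.125000


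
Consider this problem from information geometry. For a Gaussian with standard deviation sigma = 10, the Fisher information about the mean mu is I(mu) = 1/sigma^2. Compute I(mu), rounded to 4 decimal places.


The Fisher information for the mean of a normal distribution is I(mu) = 1/sigma^2.
sigma = 10, so sigma^2 = 100.
I(mu) = 1/100 = 0.0100

0.0100


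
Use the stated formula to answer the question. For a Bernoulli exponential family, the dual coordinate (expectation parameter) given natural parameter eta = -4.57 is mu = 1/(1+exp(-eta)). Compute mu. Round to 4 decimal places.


Dual coordinate (expectation parameter) for Bernoulli:
mu = 1/(1+exp(-eta)).
eta = -4.57.
exp(-eta) = exp(4.57) = 96.54411.
mu = 1/(1+96.54411) = 0.0103

0.0103


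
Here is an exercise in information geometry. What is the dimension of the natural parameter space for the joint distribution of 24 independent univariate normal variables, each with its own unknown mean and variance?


Exponential family dimension calculation:
Each univariate normal has two natural parameters (mu/sigma^2 and -1/(2 sigma^2)).
With 24 independent components, dim = 2 * 24 = 48.

48


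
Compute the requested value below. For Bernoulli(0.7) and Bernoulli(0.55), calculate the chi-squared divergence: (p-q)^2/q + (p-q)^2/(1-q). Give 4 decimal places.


Chi-squared divergence between Bernoulli distributions:
chi^2 = (p-q)^2/q + (p-q)^2/(1-q).
p = 0.7, q = 0.55, p-q = 0.15.
(p-q)^2 = 0.0225.
term1 = 0.0225/0.55 = 0.040909.
term2 = 0.0225/0.45 = 0.05.
chi^2 = 0.040909 + 0.05 = 0.0909

0.0909


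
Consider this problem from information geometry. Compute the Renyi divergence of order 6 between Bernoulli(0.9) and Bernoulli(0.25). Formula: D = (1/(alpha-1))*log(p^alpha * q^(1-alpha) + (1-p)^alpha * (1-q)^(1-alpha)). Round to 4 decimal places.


Renyi divergence of order alpha between Bernoulli distributions:
D = (1/(alpha-1))*log(p^alpha * q^(1-alpha) + (1-p)^alpha * (1-q)^(1-alpha)).
alpha = 6, p = 0.9, q = 0.25.
p^alpha * q^(1-alpha) = 0.9^6 * 0.25^-5 = 544.195584.
(1-p)^alpha * (1-q)^(1-alpha) = 0.1^6 * 0.75^-5 = 4e-06.
sum = 544.195584 + 4e-06 = 544.195588.
D = (1/5)*log(544.195588) = 1.2599

1.2599


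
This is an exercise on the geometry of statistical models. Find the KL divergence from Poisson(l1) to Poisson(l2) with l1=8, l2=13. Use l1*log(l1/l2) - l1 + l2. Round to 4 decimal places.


KL divergence for Poisson:
KL = l1*log(l1/l2) - l1 + l2.
l1 = 8, l2 = 13.
log(8/13) = -0.485508.
l1*log(l1/l2) = 8 * -0.485508 = -3.884063.
KL = -3.884063 - 8 + 13 = 1.1159

1.1159


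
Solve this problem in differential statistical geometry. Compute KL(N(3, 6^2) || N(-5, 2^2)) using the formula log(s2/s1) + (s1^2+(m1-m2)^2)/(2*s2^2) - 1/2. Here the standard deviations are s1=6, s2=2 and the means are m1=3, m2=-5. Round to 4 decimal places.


KL divergence between normal distributions:
KL = log(s2/s1) + (s1^2 + (m1-m2)^2)/(2*s2^2) - 1/2.
log(2/6) = -1.098612.
(6^2 + (3--5)^2)/(2*2^2) = (36 + 64)/8 = 12.5.
KL = -1.098612 + 12.5 - 0.5 = 10.9014

10.9014


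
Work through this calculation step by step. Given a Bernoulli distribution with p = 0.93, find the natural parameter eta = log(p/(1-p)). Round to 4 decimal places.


Natural parameter for Bernoulli: eta = log(p/(1-p)).
p = 0.93, 1-p = 0.07.
p/(1-p) = 13.285714.
eta = log(13.285714) = 2.5867

2.5867


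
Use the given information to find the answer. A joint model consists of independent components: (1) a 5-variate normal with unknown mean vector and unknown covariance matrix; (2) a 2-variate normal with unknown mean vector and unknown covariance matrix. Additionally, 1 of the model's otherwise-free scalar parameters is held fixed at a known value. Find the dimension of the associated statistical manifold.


The dimension of a statistical manifold equals the number of free
(independent) real parameters of the model. For a product of independent
blocks the parameter counts add.
- 5-variate normal: 5 (mean) + 5*6/2 = 15 (symmetric covariance) = 20.
- 2-variate normal: 2 (mean) + 2*3/2 = 3 (symmetric covariance) = 5.
Total = 20 + 5 = 25.
1 parameter(s) fixed at known values: 25 - 1 = 24.
Dimension = 24

24


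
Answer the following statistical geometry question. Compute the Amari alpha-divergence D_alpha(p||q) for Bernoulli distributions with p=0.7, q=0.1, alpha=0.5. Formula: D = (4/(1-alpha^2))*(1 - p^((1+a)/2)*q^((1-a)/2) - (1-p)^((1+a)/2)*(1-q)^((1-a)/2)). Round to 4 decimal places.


Amari alpha-divergence:
D = (4/(1-alpha^2))*(1 - p^((1+a)/2)*q^((1-a)/2) - (1-p)^((1+a)/2)*(1-q)^((1-a)/2)).
alpha = 0.5, p = 0.7, q = 0.1.
e1 = (1+alpha)/2 = 0.75, e2 = (1-alpha)/2 = 0.25.
t1 = p^e1 * q^e2 = 0.7^0.75 * 0.1^0.25 = 0.430352.
t2 = (1-p)^e1 * (1-q)^e2 = 0.3^0.75 * 0.9^0.25 = 0.394822.
4/(1-alpha^2) = 5.333333.
D = 5.333333*(1 - 0.430352 - 0.394822) = 0.9324

0.9324


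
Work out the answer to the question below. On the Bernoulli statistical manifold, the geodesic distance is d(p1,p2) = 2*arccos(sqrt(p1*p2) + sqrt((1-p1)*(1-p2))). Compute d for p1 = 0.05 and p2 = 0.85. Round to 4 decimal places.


Geodesic distance on Bernoulli manifold:
d(p1,p2) = 2*arccos(sqrt(p1*p2) + sqrt((1-p1)*(1-p2))).
sqrt(p1*p2) = sqrt(0.05*0.85) = 0.206155.
sqrt((1-p1)*(1-p2)) = sqrt(0.95*0.15) = 0.377492.
arg = 0.206155 + 0.377492 = 0.583647.
d = 2*arccos(0.583647) = 1.8952

1.8952


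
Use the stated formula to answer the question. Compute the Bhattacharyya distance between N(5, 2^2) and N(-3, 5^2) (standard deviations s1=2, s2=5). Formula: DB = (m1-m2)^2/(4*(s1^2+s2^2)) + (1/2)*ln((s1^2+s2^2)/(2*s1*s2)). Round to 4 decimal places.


Bhattacharyya distance between two Gaussians:
DB = (m1-m2)^2/(4*(s1^2+s2^2)) + (1/2)*ln((s1^2+s2^2)/(2*s1*s2)).
(m1-m2)^2 = (8)^2 = 64.
s1^2+s2^2 = 4 + 25 = 29.
term1 = 64/116 = 0.551724.
term2 = 0.5*ln(29/20.0) = 0.185782.
DB = 0.551724 + 0.185782 = 0.7375

0.7375


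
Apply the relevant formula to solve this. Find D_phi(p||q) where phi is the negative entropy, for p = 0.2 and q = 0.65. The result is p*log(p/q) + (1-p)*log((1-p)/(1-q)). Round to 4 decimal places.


Bregman divergence with negative entropy generator:
D = p*log(p/q) + (1-p)*log((1-p)/(1-q)).
p = 0.2, q = 0.65.
p*log(p/q) = 0.2*log(0.2/0.65) = -0.235731.
(1-p)*log((1-p)/(1-q)) = 0.8*log(0.8/0.35) = 0.661343.
D = -0.235731 + 0.661343 = 0.4256

0.4256


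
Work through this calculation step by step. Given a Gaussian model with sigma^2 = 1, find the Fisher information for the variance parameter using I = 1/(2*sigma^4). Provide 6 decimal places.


Fisher information for variance: I(sigma^2) = 1/(2*sigma^4).
sigma^2 = 1, so sigma^4 = 1.
I = 1/(2*1) = 1/2 = 0.500000

0.500000


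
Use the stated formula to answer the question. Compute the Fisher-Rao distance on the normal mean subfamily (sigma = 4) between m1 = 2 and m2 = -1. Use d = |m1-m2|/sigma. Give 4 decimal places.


On the fixed-variance normal subfamily, geodesic distance = |m1-m2|/sigma.
|2 - -1| = 3.
sigma = 4.
d = 3/4 = 0.7500

0.7500


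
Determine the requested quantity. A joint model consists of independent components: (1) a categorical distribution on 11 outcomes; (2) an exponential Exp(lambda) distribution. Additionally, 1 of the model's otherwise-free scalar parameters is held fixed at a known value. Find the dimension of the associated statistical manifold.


The dimension of a statistical manifold equals the number of free
(independent) real parameters of the model. For a product of independent
blocks the parameter counts add.
- categorical on 11 outcomes (probabilities sum to 1): 11-1 = 10.
- exponential (lambda): 1.
Total = 10 + 1 = 11.
1 parameter(s) fixed at known values: 11 - 1 = 10.
Dimension = 10

10


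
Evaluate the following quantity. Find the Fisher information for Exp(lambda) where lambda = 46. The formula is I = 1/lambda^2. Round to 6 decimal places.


Fisher information for exponential: I(lambda) = 1/lambda^2.
lambda = 46, lambda^2 = 2116.
I = 1/2116 = 0.000473

0.000473


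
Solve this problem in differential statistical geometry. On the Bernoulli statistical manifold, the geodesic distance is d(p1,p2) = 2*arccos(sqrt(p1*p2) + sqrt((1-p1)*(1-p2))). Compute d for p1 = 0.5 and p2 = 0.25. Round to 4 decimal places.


Geodesic distance on Bernoulli manifold:
d(p1,p2) = 2*arccos(sqrt(p1*p2) + sqrt((1-p1)*(1-p2))).
sqrt(p1*p2) = sqrt(0.5*0.25) = 0.353553.
sqrt((1-p1)*(1-p2)) = sqrt(0.5*0.75) = 0.612372.
arg = 0.353553 + 0.612372 = 0.965926.
d = 2*arccos(0.965926) = 0.5236

0.5236


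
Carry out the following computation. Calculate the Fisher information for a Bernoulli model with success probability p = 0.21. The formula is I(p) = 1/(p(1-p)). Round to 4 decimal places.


For Bernoulli(p), Fisher information is I(p) = 1/(p*(1-p)).
p = 0.21, 1-p = 0.79.
p*(1-p) = 0.1659.
I(p) = 1/0.1659 = 6.0277

6.0277


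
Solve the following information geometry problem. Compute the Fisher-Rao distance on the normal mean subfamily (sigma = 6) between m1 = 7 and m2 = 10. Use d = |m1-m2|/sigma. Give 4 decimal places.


On the fixed-variance normal subfamily, geodesic distance = |m1-m2|/sigma.
|7 - 10| = 3.
sigma = 6.
d = 3/6 = 0.5000

0.5000


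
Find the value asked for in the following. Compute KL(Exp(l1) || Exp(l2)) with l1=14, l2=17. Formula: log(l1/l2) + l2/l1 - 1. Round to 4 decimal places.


KL divergence for exponential family:
KL = log(l1/l2) + l2/l1 - 1.
log(14/17) = -0.194156.
17/14 = 1.214286.
KL = -0.194156 + 1.214286 - 1 = 0.0201

0.0201


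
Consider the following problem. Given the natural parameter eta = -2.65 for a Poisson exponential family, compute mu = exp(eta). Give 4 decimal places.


Expectation parameter for Poisson exponential family:
mu = exp(eta).
eta = -2.65.
mu = exp(-2.65) = 0.0707

0.0707


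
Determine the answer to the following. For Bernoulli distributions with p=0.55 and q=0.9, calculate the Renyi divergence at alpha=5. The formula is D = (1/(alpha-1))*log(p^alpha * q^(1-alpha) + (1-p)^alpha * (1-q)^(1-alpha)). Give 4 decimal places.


Renyi divergence of order alpha between Bernoulli distributions:
D = (1/(alpha-1))*log(p^alpha * q^(1-alpha) + (1-p)^alpha * (1-q)^(1-alpha)).
alpha = 5, p = 0.55, q = 0.9.
p^alpha * q^(1-alpha) = 0.55^5 * 0.9^-4 = 0.076708.
(1-p)^alpha * (1-q)^(1-alpha) = 0.45^5 * 0.1^-4 = 184.528125.
sum = 0.076708 + 184.528125 = 184.604833.
D = (1/4)*log(184.604833) = 1.3046

1.3046


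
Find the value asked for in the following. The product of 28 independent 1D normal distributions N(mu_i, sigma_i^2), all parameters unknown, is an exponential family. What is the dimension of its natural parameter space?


Exponential family dimension calculation:
Each univariate normal has two natural parameters (mu/sigma^2 and -1/(2 sigma^2)).
With 28 independent components, dim = 2 * 28 = 56.

56


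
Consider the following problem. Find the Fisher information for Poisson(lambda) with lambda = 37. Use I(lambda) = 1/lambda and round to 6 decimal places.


Fisher information for Poisson: I(lambda) = 1/lambda.
lambda = 37.
I(lambda) = 1/37 = 0.027027

0.027027


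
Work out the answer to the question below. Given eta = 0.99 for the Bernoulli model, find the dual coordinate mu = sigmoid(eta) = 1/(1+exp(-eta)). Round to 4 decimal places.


Dual coordinate (expectation parameter) for Bernoulli:
mu = 1/(1+exp(-eta)).
eta = 0.99.
exp(-eta) = exp(-0.99) = 0.371577.
mu = 1/(1+0.371577) = 0.7291

0.7291


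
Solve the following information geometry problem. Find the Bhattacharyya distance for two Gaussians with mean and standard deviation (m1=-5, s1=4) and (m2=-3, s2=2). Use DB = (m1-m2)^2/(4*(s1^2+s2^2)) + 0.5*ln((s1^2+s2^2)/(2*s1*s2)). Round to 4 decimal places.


Bhattacharyya distance between two Gaussians:
DB = (m1-m2)^2/(4*(s1^2+s2^2)) + (1/2)*ln((s1^2+s2^2)/(2*s1*s2)).
(m1-m2)^2 = (-2)^2 = 4.
s1^2+s2^2 = 16 + 4 = 20.
term1 = 4/80 = 0.05.
term2 = 0.5*ln(20/16.0) = 0.111572.
DB = 0.05 + 0.111572 = 0.1616

0.1616


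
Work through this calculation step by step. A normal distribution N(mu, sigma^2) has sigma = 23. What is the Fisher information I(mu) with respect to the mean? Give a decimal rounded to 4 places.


The Fisher information for the mean of a normal distribution is I(mu) = 1/sigma^2.
sigma = 23, so sigma^2 = 529.
I(mu) = 1/529 = 0.0019

0.0019


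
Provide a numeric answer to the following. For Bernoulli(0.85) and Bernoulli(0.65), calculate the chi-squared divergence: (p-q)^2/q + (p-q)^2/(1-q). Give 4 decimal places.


Chi-squared divergence between Bernoulli distributions:
chi^2 = (p-q)^2/q + (p-q)^2/(1-q).
p = 0.85, q = 0.65, p-q = 0.2.
(p-q)^2 = 0.04.
term1 = 0.04/0.65 = 0.061538.
term2 = 0.04/0.35 = 0.114286.
chi^2 = 0.061538 + 0.114286 = 0.1758

0.1758


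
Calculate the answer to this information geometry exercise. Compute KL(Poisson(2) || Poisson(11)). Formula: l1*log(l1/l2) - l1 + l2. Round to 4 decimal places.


KL divergence for Poisson:
KL = l1*log(l1/l2) - l1 + l2.
l1 = 2, l2 = 11.
log(2/11) = -1.704748.
l1*log(l1/l2) = 2 * -1.704748 = -3.409496.
KL = -3.409496 - 2 + 11 = 5.5905

5.5905


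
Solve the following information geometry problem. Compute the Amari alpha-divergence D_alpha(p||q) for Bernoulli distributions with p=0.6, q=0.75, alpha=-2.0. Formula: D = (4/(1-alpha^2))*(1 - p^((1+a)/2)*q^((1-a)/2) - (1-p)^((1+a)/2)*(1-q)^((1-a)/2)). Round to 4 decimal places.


Amari alpha-divergence:
D = (4/(1-alpha^2))*(1 - p^((1+a)/2)*q^((1-a)/2) - (1-p)^((1+a)/2)*(1-q)^((1-a)/2)).
alpha = -2.0, p = 0.6, q = 0.75.
e1 = (1+alpha)/2 = -0.5, e2 = (1-alpha)/2 = 1.5.
t1 = p^e1 * q^e2 = 0.6^-0.5 * 0.75^1.5 = 0.838525.
t2 = (1-p)^e1 * (1-q)^e2 = 0.4^-0.5 * 0.25^1.5 = 0.197642.
4/(1-alpha^2) = -1.333333.
D = -1.333333*(1 - 0.838525 - 0.197642) = 0.0482

0.0482


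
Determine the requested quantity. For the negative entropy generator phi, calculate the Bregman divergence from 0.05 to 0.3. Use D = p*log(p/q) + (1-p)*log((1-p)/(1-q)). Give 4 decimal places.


Bregman divergence with negative entropy generator:
D = p*log(p/q) + (1-p)*log((1-p)/(1-q)).
p = 0.05, q = 0.3.
p*log(p/q) = 0.05*log(0.05/0.3) = -0.089588.
(1-p)*log((1-p)/(1-q)) = 0.95*log(0.95/0.7) = 0.290113.
D = -0.089588 + 0.290113 = 0.2005

0.2005


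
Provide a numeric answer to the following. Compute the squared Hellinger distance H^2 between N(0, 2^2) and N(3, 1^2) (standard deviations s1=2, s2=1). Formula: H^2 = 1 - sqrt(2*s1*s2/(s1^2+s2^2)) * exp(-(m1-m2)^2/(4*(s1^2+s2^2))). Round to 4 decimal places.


Squared Hellinger distance for Gaussians:
H^2 = 1 - sqrt(2*s1*s2/(s1^2+s2^2)) * exp(-(m1-m2)^2/(4*(s1^2+s2^2))).
s1^2 = 4, s2^2 = 1, s1^2+s2^2 = 5.
sqrt(2*2*1/(5)) = 0.894427.
(m1-m2)^2 = (-3)^2 = 9.
exp(-9/(4*5)) = exp(-0.45) = 0.637628.
H^2 = 1 - 0.894427*0.637628 = 0.4297

0.4297


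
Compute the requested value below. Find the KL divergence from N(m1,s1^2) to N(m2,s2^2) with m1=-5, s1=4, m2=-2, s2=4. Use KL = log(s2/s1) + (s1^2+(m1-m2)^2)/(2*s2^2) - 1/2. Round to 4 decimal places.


KL divergence between normal distributions:
KL = log(s2/s1) + (s1^2 + (m1-m2)^2)/(2*s2^2) - 1/2.
log(4/4) = 0.0.
(4^2 + (-5--2)^2)/(2*4^2) = (16 + 9)/32 = 0.78125.
KL = 0.0 + 0.78125 - 0.5 = 0.2813

0.2813


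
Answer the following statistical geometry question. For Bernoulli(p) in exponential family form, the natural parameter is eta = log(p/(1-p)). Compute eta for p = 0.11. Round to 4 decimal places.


Natural parameter for Bernoulli: eta = log(p/(1-p)).
p = 0.11, 1-p = 0.89.
p/(1-p) = 0.123596.
eta = log(0.123596) = -2.0907

-2.0907


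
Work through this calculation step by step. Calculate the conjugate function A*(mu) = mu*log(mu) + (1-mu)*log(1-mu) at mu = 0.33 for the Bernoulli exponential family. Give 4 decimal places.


Legendre transform for Bernoulli:
A*(mu) = mu*log(mu) + (1-mu)*log(1-mu).
mu = 0.33, 1-mu = 0.67.
mu*log(mu) = 0.33*log(0.33) = -0.365859.
(1-mu)*log(1-mu) = 0.67*log(0.67) = -0.26832.
A* = -0.365859 + -0.26832 = -0.6342

-0.6342


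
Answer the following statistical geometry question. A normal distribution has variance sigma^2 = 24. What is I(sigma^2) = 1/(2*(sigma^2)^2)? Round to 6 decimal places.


Fisher information for variance: I(sigma^2) = 1/(2*sigma^4).
sigma^2 = 24, so sigma^4 = 576.
I = 1/(2*576) = 1/1152 = 0.000868

0.000868


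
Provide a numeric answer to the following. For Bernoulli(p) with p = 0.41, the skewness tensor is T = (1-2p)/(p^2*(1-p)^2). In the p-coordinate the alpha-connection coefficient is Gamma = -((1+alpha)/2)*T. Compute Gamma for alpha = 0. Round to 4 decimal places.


Skewness (Amari-Chentsov) tensor: T = (1-2p)/(p^2*(1-p)^2).
p = 0.41, 1-2p = 0.18, p^2 = 0.1681, (1-p)^2 = 0.3481.
T = 0.18/(0.1681 * 0.3481) = 3.076102.
In the p-coordinate, Gamma^(alpha) = Gamma^(0) - (alpha/2)*T with Gamma^(0) = (1/2)*g'(p) = -T/2,
so Gamma^(alpha) = -((1+alpha)/2)*T.
alpha = 0, -(1+alpha)/2 = -0.5.
Gamma = -0.5 * 3.076102 = -1.5381

-1.5381


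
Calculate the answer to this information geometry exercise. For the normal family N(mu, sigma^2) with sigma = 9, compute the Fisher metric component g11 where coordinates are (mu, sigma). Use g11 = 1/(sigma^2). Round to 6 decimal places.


For the 2-parameter normal family, the Fisher metric has:
  g11 = 1/sigma^2, g22 = 2/sigma^2.
sigma = 9, sigma^2 = 81.
g11 = 0.012346

0.012346


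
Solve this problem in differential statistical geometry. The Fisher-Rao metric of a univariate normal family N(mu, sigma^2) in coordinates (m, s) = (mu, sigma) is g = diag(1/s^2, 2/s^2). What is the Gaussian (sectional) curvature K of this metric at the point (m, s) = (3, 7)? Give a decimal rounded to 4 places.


The metric has the form g = (A dm^2 + B ds^2)/s^2 with A = 1, B = 2.
Substitute u = sqrt(A/B)*m: g = B*(du^2 + ds^2)/s^2, i.e. B times the
Poincare upper half-plane metric, which has constant Gaussian curvature -1.
Scaling a 2D metric by a constant c divides the Gaussian curvature by c,
so K = -1/B = -1/(2) = -0.5000 everywhere (the point (m, s) = (3, 7) is irrelevant:
the curvature is constant).
The requested Gaussian curvature is K = -0.5000.

-0.5000


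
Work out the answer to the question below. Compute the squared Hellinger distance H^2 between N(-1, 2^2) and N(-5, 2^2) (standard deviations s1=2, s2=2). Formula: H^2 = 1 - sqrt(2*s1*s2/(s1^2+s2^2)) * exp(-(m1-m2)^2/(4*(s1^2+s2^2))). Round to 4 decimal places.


Squared Hellinger distance for Gaussians:
H^2 = 1 - sqrt(2*s1*s2/(s1^2+s2^2)) * exp(-(m1-m2)^2/(4*(s1^2+s2^2))).
s1^2 = 4, s2^2 = 4, s1^2+s2^2 = 8.
sqrt(2*2*2/(8)) = 1.0.
(m1-m2)^2 = (4)^2 = 16.
exp(-16/(4*8)) = exp(-0.5) = 0.606531.
H^2 = 1 - 1.0*0.606531 = 0.3935

0.3935


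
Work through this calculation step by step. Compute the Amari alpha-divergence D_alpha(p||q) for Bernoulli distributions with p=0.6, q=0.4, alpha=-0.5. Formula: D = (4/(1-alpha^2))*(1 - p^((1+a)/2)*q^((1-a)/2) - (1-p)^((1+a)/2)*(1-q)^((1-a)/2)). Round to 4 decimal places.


Amari alpha-divergence:
D = (4/(1-alpha^2))*(1 - p^((1+a)/2)*q^((1-a)/2) - (1-p)^((1+a)/2)*(1-q)^((1-a)/2)).
alpha = -0.5, p = 0.6, q = 0.4.
e1 = (1+alpha)/2 = 0.25, e2 = (1-alpha)/2 = 0.75.
t1 = p^e1 * q^e2 = 0.6^0.25 * 0.4^0.75 = 0.442673.
t2 = (1-p)^e1 * (1-q)^e2 = 0.4^0.25 * 0.6^0.75 = 0.542161.
4/(1-alpha^2) = 5.333333.
D = 5.333333*(1 - 0.442673 - 0.542161) = 0.0809

0.0809


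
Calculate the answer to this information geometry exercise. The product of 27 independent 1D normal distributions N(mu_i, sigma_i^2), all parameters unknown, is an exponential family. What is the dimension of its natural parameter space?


Exponential family dimension calculation:
Each univariate normal has two natural parameters (mu/sigma^2 and -1/(2 sigma^2)).
With 27 independent components, dim = 2 * 27 = 54.

54


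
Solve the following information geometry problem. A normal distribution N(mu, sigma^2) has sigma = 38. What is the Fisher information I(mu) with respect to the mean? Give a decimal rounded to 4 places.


The Fisher information for the mean of a normal distribution is I(mu) = 1/sigma^2.
sigma = 38, so sigma^2 = 1444.
I(mu) = 1/1444 = 0.0007

0.0007


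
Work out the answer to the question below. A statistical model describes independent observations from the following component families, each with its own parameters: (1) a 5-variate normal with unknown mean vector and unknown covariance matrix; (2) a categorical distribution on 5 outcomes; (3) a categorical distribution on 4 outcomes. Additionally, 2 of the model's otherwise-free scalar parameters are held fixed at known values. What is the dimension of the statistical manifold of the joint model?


The dimension of a statistical manifold equals the number of free
(independent) real parameters of the model. For a product of independent
blocks the parameter counts add.
- 5-variate normal: 5 (mean) + 5*6/2 = 15 (symmetric covariance) = 20.
- categorical on 5 outcomes (probabilities sum to 1): 5-1 = 4.
- categorical on 4 outcomes (probabilities sum to 1): 4-1 = 3.
Total = 20 + 4 + 3 = 27.
2 parameter(s) fixed at known values: 27 - 2 = 25.
Dimension = 25

25


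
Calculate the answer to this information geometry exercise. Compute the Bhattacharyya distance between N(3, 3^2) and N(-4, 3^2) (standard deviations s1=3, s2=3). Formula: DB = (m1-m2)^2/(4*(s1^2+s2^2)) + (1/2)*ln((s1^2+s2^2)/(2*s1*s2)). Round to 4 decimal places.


Bhattacharyya distance between two Gaussians:
DB = (m1-m2)^2/(4*(s1^2+s2^2)) + (1/2)*ln((s1^2+s2^2)/(2*s1*s2)).
(m1-m2)^2 = (7)^2 = 49.
s1^2+s2^2 = 9 + 9 = 18.
term1 = 49/72 = 0.680556.
term2 = 0.5*ln(18/18.0) = 0.0.
DB = 0.680556 + 0.0 = 0.6806

0.6806


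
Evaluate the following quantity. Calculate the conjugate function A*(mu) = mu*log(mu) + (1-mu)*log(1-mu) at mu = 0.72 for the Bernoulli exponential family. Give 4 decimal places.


Legendre transform for Bernoulli:
A*(mu) = mu*log(mu) + (1-mu)*log(1-mu).
mu = 0.72, 1-mu = 0.28.
mu*log(mu) = 0.72*log(0.72) = -0.236523.
(1-mu)*log(1-mu) = 0.28*log(0.28) = -0.35643.
A* = -0.236523 + -0.35643 = -0.5930

-0.5930


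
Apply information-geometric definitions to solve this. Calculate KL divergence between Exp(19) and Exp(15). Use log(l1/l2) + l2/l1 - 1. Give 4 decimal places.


KL divergence for exponential family:
KL = log(l1/l2) + l2/l1 - 1.
log(19/15) = 0.236389.
15/19 = 0.789474.
KL = 0.236389 + 0.789474 - 1 = 0.0259

0.0259


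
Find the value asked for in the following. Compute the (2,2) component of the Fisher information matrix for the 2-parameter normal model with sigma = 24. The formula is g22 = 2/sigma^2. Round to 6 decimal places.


For the 2-parameter normal family, the Fisher metric has:
  g11 = 1/sigma^2, g22 = 2/sigma^2.
sigma = 24, sigma^2 = 576.
g22 = 0.003472

0.003472


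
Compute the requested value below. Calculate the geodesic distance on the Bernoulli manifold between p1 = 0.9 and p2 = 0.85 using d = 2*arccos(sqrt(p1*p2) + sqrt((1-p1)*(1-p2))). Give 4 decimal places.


Geodesic distance on Bernoulli manifold:
d(p1,p2) = 2*arccos(sqrt(p1*p2) + sqrt((1-p1)*(1-p2))).
sqrt(p1*p2) = sqrt(0.9*0.85) = 0.874643.
sqrt((1-p1)*(1-p2)) = sqrt(0.1*0.15) = 0.122474.
arg = 0.874643 + 0.122474 = 0.997117.
d = 2*arccos(0.997117) = 0.1519

0.1519


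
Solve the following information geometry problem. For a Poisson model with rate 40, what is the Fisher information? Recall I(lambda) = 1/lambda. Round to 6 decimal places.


Fisher information for Poisson: I(lambda) = 1/lambda.
lambda = 40.
I(lambda) = 1/40 = 0.025000

0.025000


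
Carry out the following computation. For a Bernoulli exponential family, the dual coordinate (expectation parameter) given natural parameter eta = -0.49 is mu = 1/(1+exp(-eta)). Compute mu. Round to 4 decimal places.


Dual coordinate (expectation parameter) for Bernoulli:
mu = 1/(1+exp(-eta)).
eta = -0.49.
exp(-eta) = exp(0.49) = 1.632316.
mu = 1/(1+1.632316) = 0.3799

0.3799


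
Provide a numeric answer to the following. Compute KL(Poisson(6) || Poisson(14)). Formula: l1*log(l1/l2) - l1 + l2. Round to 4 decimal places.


KL divergence for Poisson:
KL = l1*log(l1/l2) - l1 + l2.
l1 = 6, l2 = 14.
log(6/14) = -0.847298.
l1*log(l1/l2) = 6 * -0.847298 = -5.083787.
KL = -5.083787 - 6 + 14 = 2.9162

2.9162


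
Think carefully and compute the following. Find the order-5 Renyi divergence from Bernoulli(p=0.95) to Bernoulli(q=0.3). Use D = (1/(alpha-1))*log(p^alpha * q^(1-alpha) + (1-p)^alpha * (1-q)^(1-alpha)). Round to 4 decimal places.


Renyi divergence of order alpha between Bernoulli distributions:
D = (1/(alpha-1))*log(p^alpha * q^(1-alpha) + (1-p)^alpha * (1-q)^(1-alpha)).
alpha = 5, p = 0.95, q = 0.3.
p^alpha * q^(1-alpha) = 0.95^5 * 0.3^-4 = 95.528511.
(1-p)^alpha * (1-q)^(1-alpha) = 0.05^5 * 0.7^-4 = 1e-06.
sum = 95.528511 + 1e-06 = 95.528512.
D = (1/4)*log(95.528512) = 1.1399

1.1399


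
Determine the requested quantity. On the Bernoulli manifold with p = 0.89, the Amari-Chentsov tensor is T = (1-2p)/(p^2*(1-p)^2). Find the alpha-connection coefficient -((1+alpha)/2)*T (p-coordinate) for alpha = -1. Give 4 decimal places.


Skewness (Amari-Chentsov) tensor: T = (1-2p)/(p^2*(1-p)^2).
p = 0.89, 1-2p = -0.78, p^2 = 0.7921, (1-p)^2 = 0.0121.
T = -0.78/(0.7921 * 0.0121) = -81.382161.
In the p-coordinate, Gamma^(alpha) = Gamma^(0) - (alpha/2)*T with Gamma^(0) = (1/2)*g'(p) = -T/2,
so Gamma^(alpha) = -((1+alpha)/2)*T.
alpha = -1, -(1+alpha)/2 = 0.0.
Gamma = 0.0 * -81.382161 = 0.0000

0.0000
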